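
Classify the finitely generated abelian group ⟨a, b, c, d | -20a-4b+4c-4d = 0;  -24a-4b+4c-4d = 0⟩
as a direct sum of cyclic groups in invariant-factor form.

Answer: M ≅ ℤ^2 ⊕ ℤ/4 ⊕ ℤ/4

Derivation:
rank_ℚ(R)=2; free=4−2=2
SNF(R) diag = [4, 4] → torsion [4, 4]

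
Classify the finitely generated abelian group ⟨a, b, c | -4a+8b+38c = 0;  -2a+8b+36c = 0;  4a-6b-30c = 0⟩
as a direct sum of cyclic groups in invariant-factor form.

Answer: M ≅ ℤ/2 ⊕ ℤ/2 ⊕ ℤ/2

Derivation:
rank_ℚ(R)=3; free=3−3=0
SNF(R) diag = [2, 2, 2] → torsion [2, 2, 2]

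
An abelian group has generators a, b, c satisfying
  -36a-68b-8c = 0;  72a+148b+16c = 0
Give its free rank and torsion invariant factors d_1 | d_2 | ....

rank_ℚ(R)=2; free=3−2=1
SNF(R) diag = [4, 12] → torsion [4, 12]

Answer: M ≅ ℤ^1 ⊕ ℤ/4 ⊕ ℤ/12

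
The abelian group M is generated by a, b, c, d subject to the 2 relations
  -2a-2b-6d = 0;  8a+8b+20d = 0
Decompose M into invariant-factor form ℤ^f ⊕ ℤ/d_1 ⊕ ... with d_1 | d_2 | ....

Answer: M ≅ ℤ^2 ⊕ ℤ/2 ⊕ ℤ/4

Derivation:
rank_ℚ(R)=2; free=4−2=2
SNF(R) diag = [2, 4] → torsion [2, 4]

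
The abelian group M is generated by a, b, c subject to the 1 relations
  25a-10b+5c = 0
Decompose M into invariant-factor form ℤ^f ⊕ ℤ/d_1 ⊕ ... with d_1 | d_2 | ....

rank_ℚ(R)=1; free=3−1=2
SNF(R) diag = [5] → torsion [5]

Answer: M ≅ ℤ^2 ⊕ ℤ/5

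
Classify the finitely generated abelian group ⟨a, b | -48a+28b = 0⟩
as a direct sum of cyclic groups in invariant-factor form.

Answer: M ≅ ℤ^1 ⊕ ℤ/4

Derivation:
rank_ℚ(R)=1; free=2−1=1
SNF(R) diag = [4] → torsion [4]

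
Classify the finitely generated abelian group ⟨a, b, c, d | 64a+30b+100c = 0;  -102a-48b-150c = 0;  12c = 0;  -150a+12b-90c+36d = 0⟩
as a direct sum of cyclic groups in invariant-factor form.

rank_ℚ(R)=4; free=4−4=0
SNF(R) diag = [2, 6, 12, 36] → torsion [2, 6, 12, 36]

Answer: M ≅ ℤ/2 ⊕ ℤ/6 ⊕ ℤ/12 ⊕ ℤ/36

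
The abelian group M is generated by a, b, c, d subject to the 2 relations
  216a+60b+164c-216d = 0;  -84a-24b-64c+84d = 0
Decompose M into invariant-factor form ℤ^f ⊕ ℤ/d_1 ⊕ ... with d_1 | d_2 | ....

rank_ℚ(R)=2; free=4−2=2
SNF(R) diag = [4, 12] → torsion [4, 12]

Answer: M ≅ ℤ^2 ⊕ ℤ/4 ⊕ ℤ/12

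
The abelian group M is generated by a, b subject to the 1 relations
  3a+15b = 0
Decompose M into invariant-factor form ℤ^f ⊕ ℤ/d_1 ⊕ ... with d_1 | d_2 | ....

rank_ℚ(R)=1; free=2−1=1
SNF(R) diag = [3] → torsion [3]

Answer: M ≅ ℤ^1 ⊕ ℤ/3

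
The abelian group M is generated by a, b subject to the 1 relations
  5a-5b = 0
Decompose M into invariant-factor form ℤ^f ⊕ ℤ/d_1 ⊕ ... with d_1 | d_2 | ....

rank_ℚ(R)=1; free=2−1=1
SNF(R) diag = [5] → torsion [5]

Answer: M ≅ ℤ^1 ⊕ ℤ/5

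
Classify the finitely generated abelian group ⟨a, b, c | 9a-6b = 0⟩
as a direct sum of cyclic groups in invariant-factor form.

Answer: M ≅ ℤ^2 ⊕ ℤ/3

Derivation:
rank_ℚ(R)=1; free=3−1=2
SNF(R) diag = [3] → torsion [3]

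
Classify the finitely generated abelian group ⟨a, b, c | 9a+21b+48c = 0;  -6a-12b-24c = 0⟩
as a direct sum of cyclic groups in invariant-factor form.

rank_ℚ(R)=2; free=3−2=1
SNF(R) diag = [3, 6] → torsion [3, 6]

Answer: M ≅ ℤ^1 ⊕ ℤ/3 ⊕ ℤ/6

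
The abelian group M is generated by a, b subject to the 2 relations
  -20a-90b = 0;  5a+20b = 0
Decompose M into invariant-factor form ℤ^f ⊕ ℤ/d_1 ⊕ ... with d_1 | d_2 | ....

rank_ℚ(R)=2; free=2−2=0
SNF(R) diag = [5, 10] → torsion [5, 10]

Answer: M ≅ ℤ/5 ⊕ ℤ/10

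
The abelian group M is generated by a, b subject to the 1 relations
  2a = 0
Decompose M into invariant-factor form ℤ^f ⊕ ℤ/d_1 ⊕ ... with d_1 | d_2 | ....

Answer: M ≅ ℤ^1 ⊕ ℤ/2

Derivation:
rank_ℚ(R)=1; free=2−1=1
SNF(R) diag = [2] → torsion [2]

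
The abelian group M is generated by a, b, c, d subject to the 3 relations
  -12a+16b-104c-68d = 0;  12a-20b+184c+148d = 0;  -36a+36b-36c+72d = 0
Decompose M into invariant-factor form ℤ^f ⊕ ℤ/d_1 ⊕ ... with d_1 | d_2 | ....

rank_ℚ(R)=3; free=4−3=1
SNF(R) diag = [4, 12, 36] → torsion [4, 12, 36]

Answer: M ≅ ℤ^1 ⊕ ℤ/4 ⊕ ℤ/12 ⊕ ℤ/36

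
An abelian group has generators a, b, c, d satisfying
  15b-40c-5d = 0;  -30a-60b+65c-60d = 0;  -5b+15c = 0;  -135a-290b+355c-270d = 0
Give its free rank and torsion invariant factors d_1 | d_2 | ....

Answer: M ≅ ℤ/5 ⊕ ℤ/5 ⊕ ℤ/5 ⊕ ℤ/15

Derivation:
rank_ℚ(R)=4; free=4−4=0
SNF(R) diag = [5, 5, 5, 15] → torsion [5, 5, 5, 15]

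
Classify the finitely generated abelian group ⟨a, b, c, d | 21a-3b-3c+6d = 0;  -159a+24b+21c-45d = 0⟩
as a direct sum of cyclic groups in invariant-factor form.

Answer: M ≅ ℤ^2 ⊕ ℤ/3 ⊕ ℤ/3

Derivation:
rank_ℚ(R)=2; free=4−2=2
SNF(R) diag = [3, 3] → torsion [3, 3]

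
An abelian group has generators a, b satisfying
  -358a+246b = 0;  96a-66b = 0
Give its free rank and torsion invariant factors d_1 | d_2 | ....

Answer: M ≅ ℤ/2 ⊕ ℤ/6

Derivation:
rank_ℚ(R)=2; free=2−2=0
SNF(R) diag = [2, 6] → torsion [2, 6]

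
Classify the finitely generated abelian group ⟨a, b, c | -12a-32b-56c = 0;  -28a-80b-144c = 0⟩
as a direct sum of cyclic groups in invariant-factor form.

rank_ℚ(R)=2; free=3−2=1
SNF(R) diag = [4, 8] → torsion [4, 8]

Answer: M ≅ ℤ^1 ⊕ ℤ/4 ⊕ ℤ/8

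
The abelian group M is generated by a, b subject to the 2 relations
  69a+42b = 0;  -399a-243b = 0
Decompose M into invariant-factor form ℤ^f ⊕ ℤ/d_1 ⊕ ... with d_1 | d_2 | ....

rank_ℚ(R)=2; free=2−2=0
SNF(R) diag = [3, 3] → torsion [3, 3]

Answer: M ≅ ℤ/3 ⊕ ℤ/3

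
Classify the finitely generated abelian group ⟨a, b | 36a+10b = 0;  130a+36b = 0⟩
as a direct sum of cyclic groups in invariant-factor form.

rank_ℚ(R)=2; free=2−2=0
SNF(R) diag = [2, 2] → torsion [2, 2]

Answer: M ≅ ℤ/2 ⊕ ℤ/2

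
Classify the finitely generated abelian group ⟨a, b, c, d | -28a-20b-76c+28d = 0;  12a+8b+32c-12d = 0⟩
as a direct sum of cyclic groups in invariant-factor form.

rank_ℚ(R)=2; free=4−2=2
SNF(R) diag = [4, 4] → torsion [4, 4]

Answer: M ≅ ℤ^2 ⊕ ℤ/4 ⊕ ℤ/4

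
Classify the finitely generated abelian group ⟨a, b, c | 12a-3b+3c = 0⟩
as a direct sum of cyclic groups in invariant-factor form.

Answer: M ≅ ℤ^2 ⊕ ℤ/3

Derivation:
rank_ℚ(R)=1; free=3−1=2
SNF(R) diag = [3] → torsion [3]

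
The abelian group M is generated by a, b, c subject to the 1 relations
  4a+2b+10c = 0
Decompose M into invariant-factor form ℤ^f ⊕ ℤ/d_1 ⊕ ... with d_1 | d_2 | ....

rank_ℚ(R)=1; free=3−1=2
SNF(R) diag = [2] → torsion [2]

Answer: M ≅ ℤ^2 ⊕ ℤ/2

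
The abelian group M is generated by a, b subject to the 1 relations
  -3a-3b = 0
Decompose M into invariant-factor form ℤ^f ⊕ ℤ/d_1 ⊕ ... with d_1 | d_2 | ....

Answer: M ≅ ℤ^1 ⊕ ℤ/3

Derivation:
rank_ℚ(R)=1; free=2−1=1
SNF(R) diag = [3] → torsion [3]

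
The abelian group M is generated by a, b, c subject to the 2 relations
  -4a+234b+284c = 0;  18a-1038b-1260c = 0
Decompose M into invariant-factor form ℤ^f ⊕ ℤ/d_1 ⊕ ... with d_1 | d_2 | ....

rank_ℚ(R)=2; free=3−2=1
SNF(R) diag = [2, 6] → torsion [2, 6]

Answer: M ≅ ℤ^1 ⊕ ℤ/2 ⊕ ℤ/6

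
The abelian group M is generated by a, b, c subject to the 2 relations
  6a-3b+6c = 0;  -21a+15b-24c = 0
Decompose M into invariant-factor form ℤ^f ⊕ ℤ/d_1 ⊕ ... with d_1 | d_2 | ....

Answer: M ≅ ℤ^1 ⊕ ℤ/3 ⊕ ℤ/3

Derivation:
rank_ℚ(R)=2; free=3−2=1
SNF(R) diag = [3, 3] → torsion [3, 3]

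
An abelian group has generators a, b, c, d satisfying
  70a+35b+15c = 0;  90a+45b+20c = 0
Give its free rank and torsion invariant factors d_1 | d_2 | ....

rank_ℚ(R)=2; free=4−2=2
SNF(R) diag = [5, 5] → torsion [5, 5]

Answer: M ≅ ℤ^2 ⊕ ℤ/5 ⊕ ℤ/5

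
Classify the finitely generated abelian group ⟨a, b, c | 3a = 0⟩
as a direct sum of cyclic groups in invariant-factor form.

rank_ℚ(R)=1; free=3−1=2
SNF(R) diag = [3] → torsion [3]

Answer: M ≅ ℤ^2 ⊕ ℤ/3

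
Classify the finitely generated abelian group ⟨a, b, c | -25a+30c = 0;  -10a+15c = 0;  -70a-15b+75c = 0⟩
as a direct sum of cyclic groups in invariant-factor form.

Answer: M ≅ ℤ/5 ⊕ ℤ/15 ⊕ ℤ/15

Derivation:
rank_ℚ(R)=3; free=3−3=0
SNF(R) diag = [5, 15, 15] → torsion [5, 15, 15]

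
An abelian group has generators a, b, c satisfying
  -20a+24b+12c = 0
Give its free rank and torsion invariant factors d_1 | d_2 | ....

rank_ℚ(R)=1; free=3−1=2
SNF(R) diag = [4] → torsion [4]

Answer: M ≅ ℤ^2 ⊕ ℤ/4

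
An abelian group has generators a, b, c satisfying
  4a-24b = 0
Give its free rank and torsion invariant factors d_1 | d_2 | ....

rank_ℚ(R)=1; free=3−1=2
SNF(R) diag = [4] → torsion [4]

Answer: M ≅ ℤ^2 ⊕ ℤ/4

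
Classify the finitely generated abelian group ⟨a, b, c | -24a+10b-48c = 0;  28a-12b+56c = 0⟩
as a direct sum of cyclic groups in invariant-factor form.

rank_ℚ(R)=2; free=3−2=1
SNF(R) diag = [2, 4] → torsion [2, 4]

Answer: M ≅ ℤ^1 ⊕ ℤ/2 ⊕ ℤ/4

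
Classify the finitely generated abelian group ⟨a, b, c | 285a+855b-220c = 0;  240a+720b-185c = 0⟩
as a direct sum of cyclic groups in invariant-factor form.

Answer: M ≅ ℤ^1 ⊕ ℤ/5 ⊕ ℤ/15

Derivation:
rank_ℚ(R)=2; free=3−2=1
SNF(R) diag = [5, 15] → torsion [5, 15]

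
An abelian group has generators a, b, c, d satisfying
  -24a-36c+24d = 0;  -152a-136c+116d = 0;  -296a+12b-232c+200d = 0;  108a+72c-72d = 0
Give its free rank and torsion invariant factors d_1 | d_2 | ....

Answer: M ≅ ℤ/4 ⊕ ℤ/12 ⊕ ℤ/12 ⊕ ℤ/36

Derivation:
rank_ℚ(R)=4; free=4−4=0
SNF(R) diag = [4, 12, 12, 36] → torsion [4, 12, 12, 36]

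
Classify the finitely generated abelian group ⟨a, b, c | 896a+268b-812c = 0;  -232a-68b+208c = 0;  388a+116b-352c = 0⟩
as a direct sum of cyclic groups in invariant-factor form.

rank_ℚ(R)=3; free=3−3=0
SNF(R) diag = [4, 12, 12] → torsion [4, 12, 12]

Answer: M ≅ ℤ/4 ⊕ ℤ/12 ⊕ ℤ/12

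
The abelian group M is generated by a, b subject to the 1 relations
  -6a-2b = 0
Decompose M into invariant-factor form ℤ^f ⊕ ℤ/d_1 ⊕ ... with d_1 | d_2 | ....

rank_ℚ(R)=1; free=2−1=1
SNF(R) diag = [2] → torsion [2]

Answer: M ≅ ℤ^1 ⊕ ℤ/2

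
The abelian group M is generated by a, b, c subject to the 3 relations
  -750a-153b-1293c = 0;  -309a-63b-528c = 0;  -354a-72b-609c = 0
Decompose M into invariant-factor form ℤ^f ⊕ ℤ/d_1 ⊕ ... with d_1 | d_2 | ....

rank_ℚ(R)=3; free=3−3=0
SNF(R) diag = [3, 9, 27] → torsion [3, 9, 27]

Answer: M ≅ ℤ/3 ⊕ ℤ/9 ⊕ ℤ/27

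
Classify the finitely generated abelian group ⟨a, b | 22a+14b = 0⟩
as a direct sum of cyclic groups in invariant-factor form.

Answer: M ≅ ℤ^1 ⊕ ℤ/2

Derivation:
rank_ℚ(R)=1; free=2−1=1
SNF(R) diag = [2] → torsion [2]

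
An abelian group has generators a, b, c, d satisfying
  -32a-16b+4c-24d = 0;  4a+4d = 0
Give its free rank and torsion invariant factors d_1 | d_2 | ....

rank_ℚ(R)=2; free=4−2=2
SNF(R) diag = [4, 4] → torsion [4, 4]

Answer: M ≅ ℤ^2 ⊕ ℤ/4 ⊕ ℤ/4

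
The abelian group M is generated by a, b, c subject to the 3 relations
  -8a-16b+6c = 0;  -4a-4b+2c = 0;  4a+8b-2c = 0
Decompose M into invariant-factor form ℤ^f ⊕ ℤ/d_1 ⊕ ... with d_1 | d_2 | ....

rank_ℚ(R)=3; free=3−3=0
SNF(R) diag = [2, 4, 4] → torsion [2, 4, 4]

Answer: M ≅ ℤ/2 ⊕ ℤ/4 ⊕ ℤ/4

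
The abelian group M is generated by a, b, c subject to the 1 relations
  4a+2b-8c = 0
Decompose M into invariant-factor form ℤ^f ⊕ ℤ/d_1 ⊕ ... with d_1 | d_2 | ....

Answer: M ≅ ℤ^2 ⊕ ℤ/2

Derivation:
rank_ℚ(R)=1; free=3−1=2
SNF(R) diag = [2] → torsion [2]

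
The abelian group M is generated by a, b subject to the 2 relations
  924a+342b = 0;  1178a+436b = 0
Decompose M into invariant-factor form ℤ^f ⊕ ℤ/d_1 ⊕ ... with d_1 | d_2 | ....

rank_ℚ(R)=2; free=2−2=0
SNF(R) diag = [2, 6] → torsion [2, 6]

Answer: M ≅ ℤ/2 ⊕ ℤ/6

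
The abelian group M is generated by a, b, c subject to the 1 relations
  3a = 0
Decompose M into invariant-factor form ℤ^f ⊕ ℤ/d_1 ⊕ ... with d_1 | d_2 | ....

Answer: M ≅ ℤ^2 ⊕ ℤ/3

Derivation:
rank_ℚ(R)=1; free=3−1=2
SNF(R) diag = [3] → torsion [3]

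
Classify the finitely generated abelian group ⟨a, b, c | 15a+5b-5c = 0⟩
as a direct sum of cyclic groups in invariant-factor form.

rank_ℚ(R)=1; free=3−1=2
SNF(R) diag = [5] → torsion [5]

Answer: M ≅ ℤ^2 ⊕ ℤ/5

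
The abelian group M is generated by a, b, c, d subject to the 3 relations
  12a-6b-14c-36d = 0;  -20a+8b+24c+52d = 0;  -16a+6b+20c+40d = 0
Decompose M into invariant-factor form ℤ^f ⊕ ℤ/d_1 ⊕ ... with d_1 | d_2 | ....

rank_ℚ(R)=3; free=4−3=1
SNF(R) diag = [2, 2, 4] → torsion [2, 2, 4]

Answer: M ≅ ℤ^1 ⊕ ℤ/2 ⊕ ℤ/2 ⊕ ℤ/4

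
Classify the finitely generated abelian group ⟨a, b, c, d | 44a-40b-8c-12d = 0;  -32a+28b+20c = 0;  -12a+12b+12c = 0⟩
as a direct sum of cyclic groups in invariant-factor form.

rank_ℚ(R)=3; free=4−3=1
SNF(R) diag = [4, 12, 12] → torsion [4, 12, 12]

Answer: M ≅ ℤ^1 ⊕ ℤ/4 ⊕ ℤ/12 ⊕ ℤ/12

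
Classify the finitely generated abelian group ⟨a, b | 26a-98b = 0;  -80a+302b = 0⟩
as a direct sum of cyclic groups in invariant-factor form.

Answer: M ≅ ℤ/2 ⊕ ℤ/6

Derivation:
rank_ℚ(R)=2; free=2−2=0
SNF(R) diag = [2, 6] → torsion [2, 6]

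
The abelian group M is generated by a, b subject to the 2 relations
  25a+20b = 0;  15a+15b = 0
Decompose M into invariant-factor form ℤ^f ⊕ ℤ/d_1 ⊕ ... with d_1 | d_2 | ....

Answer: M ≅ ℤ/5 ⊕ ℤ/15

Derivation:
rank_ℚ(R)=2; free=2−2=0
SNF(R) diag = [5, 15] → torsion [5, 15]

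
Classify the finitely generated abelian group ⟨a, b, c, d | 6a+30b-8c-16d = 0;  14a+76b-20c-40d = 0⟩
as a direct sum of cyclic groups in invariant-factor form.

rank_ℚ(R)=2; free=4−2=2
SNF(R) diag = [2, 2] → torsion [2, 2]

Answer: M ≅ ℤ^2 ⊕ ℤ/2 ⊕ ℤ/2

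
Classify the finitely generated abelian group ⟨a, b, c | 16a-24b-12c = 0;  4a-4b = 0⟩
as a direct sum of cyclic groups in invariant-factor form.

Answer: M ≅ ℤ^1 ⊕ ℤ/4 ⊕ ℤ/4

Derivation:
rank_ℚ(R)=2; free=3−2=1
SNF(R) diag = [4, 4] → torsion [4, 4]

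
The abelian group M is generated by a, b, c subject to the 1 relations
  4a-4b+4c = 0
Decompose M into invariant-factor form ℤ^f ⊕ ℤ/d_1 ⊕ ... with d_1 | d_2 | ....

Answer: M ≅ ℤ^2 ⊕ ℤ/4

Derivation:
rank_ℚ(R)=1; free=3−1=2
SNF(R) diag = [4] → torsion [4]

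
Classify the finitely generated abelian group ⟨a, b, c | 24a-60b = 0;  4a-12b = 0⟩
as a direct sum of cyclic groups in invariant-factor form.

rank_ℚ(R)=2; free=3−2=1
SNF(R) diag = [4, 12] → torsion [4, 12]

Answer: M ≅ ℤ^1 ⊕ ℤ/4 ⊕ ℤ/12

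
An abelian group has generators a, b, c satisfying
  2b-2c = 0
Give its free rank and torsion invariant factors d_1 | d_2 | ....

rank_ℚ(R)=1; free=3−1=2
SNF(R) diag = [2] → torsion [2]

Answer: M ≅ ℤ^2 ⊕ ℤ/2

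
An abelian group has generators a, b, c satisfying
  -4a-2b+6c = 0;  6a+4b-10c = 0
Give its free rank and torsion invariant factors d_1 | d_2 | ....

rank_ℚ(R)=2; free=3−2=1
SNF(R) diag = [2, 2] → torsion [2, 2]

Answer: M ≅ ℤ^1 ⊕ ℤ/2 ⊕ ℤ/2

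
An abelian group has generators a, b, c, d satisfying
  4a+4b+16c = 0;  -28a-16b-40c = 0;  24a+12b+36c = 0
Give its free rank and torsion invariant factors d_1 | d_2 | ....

Answer: M ≅ ℤ^1 ⊕ ℤ/4 ⊕ ℤ/12 ⊕ ℤ/12

Derivation:
rank_ℚ(R)=3; free=4−3=1
SNF(R) diag = [4, 12, 12] → torsion [4, 12, 12]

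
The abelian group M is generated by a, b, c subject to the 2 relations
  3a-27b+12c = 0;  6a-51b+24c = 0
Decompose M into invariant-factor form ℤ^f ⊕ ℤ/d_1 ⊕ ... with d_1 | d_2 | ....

Answer: M ≅ ℤ^1 ⊕ ℤ/3 ⊕ ℤ/3

Derivation:
rank_ℚ(R)=2; free=3−2=1
SNF(R) diag = [3, 3] → torsion [3, 3]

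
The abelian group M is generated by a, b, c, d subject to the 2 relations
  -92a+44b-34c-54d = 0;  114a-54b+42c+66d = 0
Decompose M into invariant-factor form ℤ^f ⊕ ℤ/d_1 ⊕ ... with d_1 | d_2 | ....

Answer: M ≅ ℤ^2 ⊕ ℤ/2 ⊕ ℤ/6

Derivation:
rank_ℚ(R)=2; free=4−2=2
SNF(R) diag = [2, 6] → torsion [2, 6]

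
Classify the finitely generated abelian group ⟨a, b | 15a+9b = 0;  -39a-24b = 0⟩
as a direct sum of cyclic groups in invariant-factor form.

rank_ℚ(R)=2; free=2−2=0
SNF(R) diag = [3, 3] → torsion [3, 3]

Answer: M ≅ ℤ/3 ⊕ ℤ/3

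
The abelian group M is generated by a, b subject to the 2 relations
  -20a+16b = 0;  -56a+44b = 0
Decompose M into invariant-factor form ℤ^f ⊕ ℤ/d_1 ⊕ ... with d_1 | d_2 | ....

Answer: M ≅ ℤ/4 ⊕ ℤ/4

Derivation:
rank_ℚ(R)=2; free=2−2=0
SNF(R) diag = [4, 4] → torsion [4, 4]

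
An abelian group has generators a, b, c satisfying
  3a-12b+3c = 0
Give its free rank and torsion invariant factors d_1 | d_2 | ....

rank_ℚ(R)=1; free=3−1=2
SNF(R) diag = [3] → torsion [3]

Answer: M ≅ ℤ^2 ⊕ ℤ/3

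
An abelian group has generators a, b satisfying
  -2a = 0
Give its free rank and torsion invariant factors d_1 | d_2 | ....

Answer: M ≅ ℤ^1 ⊕ ℤ/2

Derivation:
rank_ℚ(R)=1; free=2−1=1
SNF(R) diag = [2] → torsion [2]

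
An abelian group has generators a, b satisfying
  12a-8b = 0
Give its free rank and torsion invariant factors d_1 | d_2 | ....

rank_ℚ(R)=1; free=2−1=1
SNF(R) diag = [4] → torsion [4]

Answer: M ≅ ℤ^1 ⊕ ℤ/4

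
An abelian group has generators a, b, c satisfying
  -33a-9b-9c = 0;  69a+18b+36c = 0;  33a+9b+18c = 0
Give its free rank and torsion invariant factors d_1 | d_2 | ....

rank_ℚ(R)=3; free=3−3=0
SNF(R) diag = [3, 9, 9] → torsion [3, 9, 9]

Answer: M ≅ ℤ/3 ⊕ ℤ/9 ⊕ ℤ/9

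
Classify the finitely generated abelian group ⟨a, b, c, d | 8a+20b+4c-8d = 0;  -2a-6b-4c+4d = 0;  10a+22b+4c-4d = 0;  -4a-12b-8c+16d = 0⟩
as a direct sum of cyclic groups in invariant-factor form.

Answer: M ≅ ℤ/2 ⊕ ℤ/4 ⊕ ℤ/8 ⊕ ℤ/8

Derivation:
rank_ℚ(R)=4; free=4−4=0
SNF(R) diag = [2, 4, 8, 8] → torsion [2, 4, 8, 8]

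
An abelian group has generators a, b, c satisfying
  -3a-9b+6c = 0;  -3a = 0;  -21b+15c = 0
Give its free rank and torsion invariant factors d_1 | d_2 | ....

rank_ℚ(R)=3; free=3−3=0
SNF(R) diag = [3, 3, 3] → torsion [3, 3, 3]

Answer: M ≅ ℤ/3 ⊕ ℤ/3 ⊕ ℤ/3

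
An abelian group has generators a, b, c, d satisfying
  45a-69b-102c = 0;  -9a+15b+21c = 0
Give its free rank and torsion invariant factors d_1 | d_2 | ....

rank_ℚ(R)=2; free=4−2=2
SNF(R) diag = [3, 9] → torsion [3, 9]

Answer: M ≅ ℤ^2 ⊕ ℤ/3 ⊕ ℤ/9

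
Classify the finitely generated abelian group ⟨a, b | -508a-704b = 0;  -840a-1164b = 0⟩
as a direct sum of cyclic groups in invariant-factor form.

Answer: M ≅ ℤ/4 ⊕ ℤ/12

Derivation:
rank_ℚ(R)=2; free=2−2=0
SNF(R) diag = [4, 12] → torsion [4, 12]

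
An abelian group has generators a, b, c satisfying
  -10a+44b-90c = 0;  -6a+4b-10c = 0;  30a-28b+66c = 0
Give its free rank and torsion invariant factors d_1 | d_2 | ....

Answer: M ≅ ℤ/2 ⊕ ℤ/4 ⊕ ℤ/8

Derivation:
rank_ℚ(R)=3; free=3−3=0
SNF(R) diag = [2, 4, 8] → torsion [2, 4, 8]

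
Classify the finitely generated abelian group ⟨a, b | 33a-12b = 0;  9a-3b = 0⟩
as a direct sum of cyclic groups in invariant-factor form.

Answer: M ≅ ℤ/3 ⊕ ℤ/3

Derivation:
rank_ℚ(R)=2; free=2−2=0
SNF(R) diag = [3, 3] → torsion [3, 3]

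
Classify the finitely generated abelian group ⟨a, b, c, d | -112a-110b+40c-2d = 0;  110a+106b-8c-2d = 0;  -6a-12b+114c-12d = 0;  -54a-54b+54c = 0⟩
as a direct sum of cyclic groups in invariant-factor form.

rank_ℚ(R)=4; free=4−4=0
SNF(R) diag = [2, 6, 18, 54] → torsion [2, 6, 18, 54]

Answer: M ≅ ℤ/2 ⊕ ℤ/6 ⊕ ℤ/18 ⊕ ℤ/54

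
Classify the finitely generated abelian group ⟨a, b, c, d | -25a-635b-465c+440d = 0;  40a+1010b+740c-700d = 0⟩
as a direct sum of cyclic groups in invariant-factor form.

rank_ℚ(R)=2; free=4−2=2
SNF(R) diag = [5, 10] → torsion [5, 10]

Answer: M ≅ ℤ^2 ⊕ ℤ/5 ⊕ ℤ/10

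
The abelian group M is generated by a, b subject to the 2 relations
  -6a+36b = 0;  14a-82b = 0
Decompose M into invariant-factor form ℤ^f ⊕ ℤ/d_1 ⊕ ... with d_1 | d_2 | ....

Answer: M ≅ ℤ/2 ⊕ ℤ/6

Derivation:
rank_ℚ(R)=2; free=2−2=0
SNF(R) diag = [2, 6] → torsion [2, 6]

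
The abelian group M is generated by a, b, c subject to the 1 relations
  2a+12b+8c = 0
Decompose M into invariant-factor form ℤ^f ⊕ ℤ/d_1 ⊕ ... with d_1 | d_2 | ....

Answer: M ≅ ℤ^2 ⊕ ℤ/2

Derivation:
rank_ℚ(R)=1; free=3−1=2
SNF(R) diag = [2] → torsion [2]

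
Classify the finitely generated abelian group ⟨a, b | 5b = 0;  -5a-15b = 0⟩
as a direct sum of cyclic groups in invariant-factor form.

rank_ℚ(R)=2; free=2−2=0
SNF(R) diag = [5, 5] → torsion [5, 5]

Answer: M ≅ ℤ/5 ⊕ ℤ/5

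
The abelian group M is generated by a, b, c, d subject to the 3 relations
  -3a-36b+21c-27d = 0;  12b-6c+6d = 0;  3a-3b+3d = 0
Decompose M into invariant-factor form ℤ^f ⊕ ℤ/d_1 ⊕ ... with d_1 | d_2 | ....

Answer: M ≅ ℤ^1 ⊕ ℤ/3 ⊕ ℤ/3 ⊕ ℤ/6

Derivation:
rank_ℚ(R)=3; free=4−3=1
SNF(R) diag = [3, 3, 6] → torsion [3, 3, 6]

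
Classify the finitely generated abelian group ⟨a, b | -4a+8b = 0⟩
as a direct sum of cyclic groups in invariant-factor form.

rank_ℚ(R)=1; free=2−1=1
SNF(R) diag = [4] → torsion [4]

Answer: M ≅ ℤ^1 ⊕ ℤ/4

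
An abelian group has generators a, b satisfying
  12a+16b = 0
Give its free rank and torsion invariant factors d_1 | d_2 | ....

rank_ℚ(R)=1; free=2−1=1
SNF(R) diag = [4] → torsion [4]

Answer: M ≅ ℤ^1 ⊕ ℤ/4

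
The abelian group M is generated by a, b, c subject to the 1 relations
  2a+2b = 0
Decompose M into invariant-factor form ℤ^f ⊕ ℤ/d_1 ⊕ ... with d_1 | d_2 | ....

rank_ℚ(R)=1; free=3−1=2
SNF(R) diag = [2] → torsion [2]

Answer: M ≅ ℤ^2 ⊕ ℤ/2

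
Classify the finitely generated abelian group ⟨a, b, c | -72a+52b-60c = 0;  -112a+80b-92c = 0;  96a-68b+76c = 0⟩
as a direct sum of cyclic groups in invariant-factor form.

rank_ℚ(R)=3; free=3−3=0
SNF(R) diag = [4, 4, 8] → torsion [4, 4, 8]

Answer: M ≅ ℤ/4 ⊕ ℤ/4 ⊕ ℤ/8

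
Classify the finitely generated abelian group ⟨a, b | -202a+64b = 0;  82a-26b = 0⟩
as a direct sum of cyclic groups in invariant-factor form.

rank_ℚ(R)=2; free=2−2=0
SNF(R) diag = [2, 2] → torsion [2, 2]

Answer: M ≅ ℤ/2 ⊕ ℤ/2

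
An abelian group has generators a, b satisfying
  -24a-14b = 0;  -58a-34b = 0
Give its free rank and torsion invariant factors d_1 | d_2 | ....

Answer: M ≅ ℤ/2 ⊕ ℤ/2

Derivation:
rank_ℚ(R)=2; free=2−2=0
SNF(R) diag = [2, 2] → torsion [2, 2]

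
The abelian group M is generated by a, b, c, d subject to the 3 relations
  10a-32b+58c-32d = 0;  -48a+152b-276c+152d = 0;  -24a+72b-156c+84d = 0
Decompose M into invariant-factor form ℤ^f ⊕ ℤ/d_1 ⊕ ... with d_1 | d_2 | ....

Answer: M ≅ ℤ^1 ⊕ ℤ/2 ⊕ ℤ/4 ⊕ ℤ/12

Derivation:
rank_ℚ(R)=3; free=4−3=1
SNF(R) diag = [2, 4, 12] → torsion [2, 4, 12]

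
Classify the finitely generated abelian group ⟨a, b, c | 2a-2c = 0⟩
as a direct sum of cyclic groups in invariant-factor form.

Answer: M ≅ ℤ^2 ⊕ ℤ/2

Derivation:
rank_ℚ(R)=1; free=3−1=2
SNF(R) diag = [2] → torsion [2]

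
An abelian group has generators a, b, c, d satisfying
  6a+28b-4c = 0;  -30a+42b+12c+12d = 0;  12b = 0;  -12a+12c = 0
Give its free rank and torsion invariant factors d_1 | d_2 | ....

rank_ℚ(R)=4; free=4−4=0
SNF(R) diag = [2, 6, 12, 24] → torsion [2, 6, 12, 24]

Answer: M ≅ ℤ/2 ⊕ ℤ/6 ⊕ ℤ/12 ⊕ ℤ/24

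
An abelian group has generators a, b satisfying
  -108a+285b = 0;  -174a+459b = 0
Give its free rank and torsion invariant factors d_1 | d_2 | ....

rank_ℚ(R)=2; free=2−2=0
SNF(R) diag = [3, 6] → torsion [3, 6]

Answer: M ≅ ℤ/3 ⊕ ℤ/6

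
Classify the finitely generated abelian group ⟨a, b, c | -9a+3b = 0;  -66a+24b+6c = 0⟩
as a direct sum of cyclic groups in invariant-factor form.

Answer: M ≅ ℤ^1 ⊕ ℤ/3 ⊕ ℤ/6

Derivation:
rank_ℚ(R)=2; free=3−2=1
SNF(R) diag = [3, 6] → torsion [3, 6]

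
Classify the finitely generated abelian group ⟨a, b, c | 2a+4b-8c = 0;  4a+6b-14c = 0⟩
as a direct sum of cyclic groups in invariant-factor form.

rank_ℚ(R)=2; free=3−2=1
SNF(R) diag = [2, 2] → torsion [2, 2]

Answer: M ≅ ℤ^1 ⊕ ℤ/2 ⊕ ℤ/2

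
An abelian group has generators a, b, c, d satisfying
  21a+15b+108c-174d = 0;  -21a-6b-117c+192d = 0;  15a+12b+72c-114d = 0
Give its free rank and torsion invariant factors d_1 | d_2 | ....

Answer: M ≅ ℤ^1 ⊕ ℤ/3 ⊕ ℤ/9 ⊕ ℤ/27

Derivation:
rank_ℚ(R)=3; free=4−3=1
SNF(R) diag = [3, 9, 27] → torsion [3, 9, 27]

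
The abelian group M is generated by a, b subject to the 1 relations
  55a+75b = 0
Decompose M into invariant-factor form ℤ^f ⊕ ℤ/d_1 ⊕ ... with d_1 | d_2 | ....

rank_ℚ(R)=1; free=2−1=1
SNF(R) diag = [5] → torsion [5]

Answer: M ≅ ℤ^1 ⊕ ℤ/5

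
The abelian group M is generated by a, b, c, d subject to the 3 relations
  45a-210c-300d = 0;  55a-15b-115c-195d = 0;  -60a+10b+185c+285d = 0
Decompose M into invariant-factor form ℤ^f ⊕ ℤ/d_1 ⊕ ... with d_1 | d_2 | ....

rank_ℚ(R)=3; free=4−3=1
SNF(R) diag = [5, 5, 15] → torsion [5, 5, 15]

Answer: M ≅ ℤ^1 ⊕ ℤ/5 ⊕ ℤ/5 ⊕ ℤ/15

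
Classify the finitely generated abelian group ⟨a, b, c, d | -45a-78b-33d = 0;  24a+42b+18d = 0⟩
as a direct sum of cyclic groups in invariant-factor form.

rank_ℚ(R)=2; free=4−2=2
SNF(R) diag = [3, 6] → torsion [3, 6]

Answer: M ≅ ℤ^2 ⊕ ℤ/3 ⊕ ℤ/6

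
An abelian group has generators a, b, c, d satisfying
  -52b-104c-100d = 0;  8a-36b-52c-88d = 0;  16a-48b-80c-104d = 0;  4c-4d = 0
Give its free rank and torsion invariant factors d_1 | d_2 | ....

rank_ℚ(R)=4; free=4−4=0
SNF(R) diag = [4, 4, 8, 24] → torsion [4, 4, 8, 24]

Answer: M ≅ ℤ/4 ⊕ ℤ/4 ⊕ ℤ/8 ⊕ ℤ/24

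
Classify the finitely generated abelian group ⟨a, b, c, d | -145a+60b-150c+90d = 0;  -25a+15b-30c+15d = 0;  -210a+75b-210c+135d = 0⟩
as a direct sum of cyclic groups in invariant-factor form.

rank_ℚ(R)=3; free=4−3=1
SNF(R) diag = [5, 15, 30] → torsion [5, 15, 30]

Answer: M ≅ ℤ^1 ⊕ ℤ/5 ⊕ ℤ/15 ⊕ ℤ/30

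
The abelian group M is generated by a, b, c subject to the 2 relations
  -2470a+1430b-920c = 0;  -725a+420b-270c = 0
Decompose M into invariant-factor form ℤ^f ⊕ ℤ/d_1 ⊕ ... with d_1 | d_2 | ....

rank_ℚ(R)=2; free=3−2=1
SNF(R) diag = [5, 10] → torsion [5, 10]

Answer: M ≅ ℤ^1 ⊕ ℤ/5 ⊕ ℤ/10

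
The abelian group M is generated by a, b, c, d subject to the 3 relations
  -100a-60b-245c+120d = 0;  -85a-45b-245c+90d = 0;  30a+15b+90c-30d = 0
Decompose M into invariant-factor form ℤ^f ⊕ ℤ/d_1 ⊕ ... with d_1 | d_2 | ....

Answer: M ≅ ℤ^1 ⊕ ℤ/5 ⊕ ℤ/15 ⊕ ℤ/15

Derivation:
rank_ℚ(R)=3; free=4−3=1
SNF(R) diag = [5, 15, 15] → torsion [5, 15, 15]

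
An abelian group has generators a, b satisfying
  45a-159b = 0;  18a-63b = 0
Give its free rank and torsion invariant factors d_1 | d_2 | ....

rank_ℚ(R)=2; free=2−2=0
SNF(R) diag = [3, 9] → torsion [3, 9]

Answer: M ≅ ℤ/3 ⊕ ℤ/9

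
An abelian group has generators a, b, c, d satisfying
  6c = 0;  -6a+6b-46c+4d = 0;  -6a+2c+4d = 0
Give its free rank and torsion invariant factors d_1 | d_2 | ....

Answer: M ≅ ℤ^1 ⊕ ℤ/2 ⊕ ℤ/6 ⊕ ℤ/6

Derivation:
rank_ℚ(R)=3; free=4−3=1
SNF(R) diag = [2, 6, 6] → torsion [2, 6, 6]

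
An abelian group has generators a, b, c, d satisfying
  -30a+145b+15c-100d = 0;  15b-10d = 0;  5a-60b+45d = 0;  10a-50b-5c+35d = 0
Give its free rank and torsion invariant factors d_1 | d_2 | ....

rank_ℚ(R)=4; free=4−4=0
SNF(R) diag = [5, 5, 5, 5] → torsion [5, 5, 5, 5]

Answer: M ≅ ℤ/5 ⊕ ℤ/5 ⊕ ℤ/5 ⊕ ℤ/5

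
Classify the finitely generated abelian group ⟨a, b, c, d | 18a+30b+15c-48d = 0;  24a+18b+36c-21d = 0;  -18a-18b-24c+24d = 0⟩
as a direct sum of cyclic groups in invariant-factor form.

Answer: M ≅ ℤ^1 ⊕ ℤ/3 ⊕ ℤ/3 ⊕ ℤ/6

Derivation:
rank_ℚ(R)=3; free=4−3=1
SNF(R) diag = [3, 3, 6] → torsion [3, 3, 6]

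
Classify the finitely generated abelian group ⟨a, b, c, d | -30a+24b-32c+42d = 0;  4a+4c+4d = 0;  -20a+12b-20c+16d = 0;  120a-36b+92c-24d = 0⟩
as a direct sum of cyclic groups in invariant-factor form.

rank_ℚ(R)=4; free=4−4=0
SNF(R) diag = [2, 4, 12, 36] → torsion [2, 4, 12, 36]

Answer: M ≅ ℤ/2 ⊕ ℤ/4 ⊕ ℤ/12 ⊕ ℤ/36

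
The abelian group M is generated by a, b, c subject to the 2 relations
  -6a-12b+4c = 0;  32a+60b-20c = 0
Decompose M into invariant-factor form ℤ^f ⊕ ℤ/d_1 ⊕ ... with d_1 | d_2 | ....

rank_ℚ(R)=2; free=3−2=1
SNF(R) diag = [2, 4] → torsion [2, 4]

Answer: M ≅ ℤ^1 ⊕ ℤ/2 ⊕ ℤ/4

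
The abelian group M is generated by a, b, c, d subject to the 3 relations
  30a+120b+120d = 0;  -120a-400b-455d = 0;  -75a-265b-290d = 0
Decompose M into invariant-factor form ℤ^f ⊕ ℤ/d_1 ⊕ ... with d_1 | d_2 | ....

rank_ℚ(R)=3; free=4−3=1
SNF(R) diag = [5, 15, 30] → torsion [5, 15, 30]

Answer: M ≅ ℤ^1 ⊕ ℤ/5 ⊕ ℤ/15 ⊕ ℤ/30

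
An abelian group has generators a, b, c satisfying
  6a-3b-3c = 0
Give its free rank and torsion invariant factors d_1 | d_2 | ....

rank_ℚ(R)=1; free=3−1=2
SNF(R) diag = [3] → torsion [3]

Answer: M ≅ ℤ^2 ⊕ ℤ/3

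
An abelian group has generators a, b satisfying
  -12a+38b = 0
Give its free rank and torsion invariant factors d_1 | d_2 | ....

rank_ℚ(R)=1; free=2−1=1
SNF(R) diag = [2] → torsion [2]

Answer: M ≅ ℤ^1 ⊕ ℤ/2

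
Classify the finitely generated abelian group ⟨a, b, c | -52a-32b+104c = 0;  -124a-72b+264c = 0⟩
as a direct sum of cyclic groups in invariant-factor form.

rank_ℚ(R)=2; free=3−2=1
SNF(R) diag = [4, 8] → torsion [4, 8]

Answer: M ≅ ℤ^1 ⊕ ℤ/4 ⊕ ℤ/8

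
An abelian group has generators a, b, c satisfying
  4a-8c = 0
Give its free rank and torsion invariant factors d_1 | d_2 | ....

rank_ℚ(R)=1; free=3−1=2
SNF(R) diag = [4] → torsion [4]

Answer: M ≅ ℤ^2 ⊕ ℤ/4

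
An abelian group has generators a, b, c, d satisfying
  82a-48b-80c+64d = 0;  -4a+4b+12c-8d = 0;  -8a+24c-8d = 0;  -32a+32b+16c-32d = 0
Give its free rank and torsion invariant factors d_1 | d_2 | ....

rank_ℚ(R)=4; free=4−4=0
SNF(R) diag = [2, 4, 8, 16] → torsion [2, 4, 8, 16]

Answer: M ≅ ℤ/2 ⊕ ℤ/4 ⊕ ℤ/8 ⊕ ℤ/16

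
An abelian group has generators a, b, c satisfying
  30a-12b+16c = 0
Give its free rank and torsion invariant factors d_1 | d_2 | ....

Answer: M ≅ ℤ^2 ⊕ ℤ/2

Derivation:
rank_ℚ(R)=1; free=3−1=2
SNF(R) diag = [2] → torsion [2]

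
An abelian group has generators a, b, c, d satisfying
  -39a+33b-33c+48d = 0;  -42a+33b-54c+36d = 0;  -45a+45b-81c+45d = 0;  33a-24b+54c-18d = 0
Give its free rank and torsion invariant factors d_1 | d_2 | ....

Answer: M ≅ ℤ/3 ⊕ ℤ/3 ⊕ ℤ/9 ⊕ ℤ/27

Derivation:
rank_ℚ(R)=4; free=4−4=0
SNF(R) diag = [3, 3, 9, 27] → torsion [3, 3, 9, 27]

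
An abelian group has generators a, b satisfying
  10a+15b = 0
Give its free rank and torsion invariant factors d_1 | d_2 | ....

Answer: M ≅ ℤ^1 ⊕ ℤ/5

Derivation:
rank_ℚ(R)=1; free=2−1=1
SNF(R) diag = [5] → torsion [5]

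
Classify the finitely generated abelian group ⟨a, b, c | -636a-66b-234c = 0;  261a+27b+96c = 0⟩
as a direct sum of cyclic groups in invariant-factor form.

rank_ℚ(R)=2; free=3−2=1
SNF(R) diag = [3, 6] → torsion [3, 6]

Answer: M ≅ ℤ^1 ⊕ ℤ/3 ⊕ ℤ/6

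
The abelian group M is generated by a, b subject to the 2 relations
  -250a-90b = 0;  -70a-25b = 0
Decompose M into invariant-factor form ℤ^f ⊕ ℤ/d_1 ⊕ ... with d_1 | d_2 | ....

Answer: M ≅ ℤ/5 ⊕ ℤ/10

Derivation:
rank_ℚ(R)=2; free=2−2=0
SNF(R) diag = [5, 10] → torsion [5, 10]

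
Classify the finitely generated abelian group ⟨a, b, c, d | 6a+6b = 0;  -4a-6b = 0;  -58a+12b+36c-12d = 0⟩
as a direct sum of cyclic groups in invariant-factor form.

Answer: M ≅ ℤ^1 ⊕ ℤ/2 ⊕ ℤ/6 ⊕ ℤ/12

Derivation:
rank_ℚ(R)=3; free=4−3=1
SNF(R) diag = [2, 6, 12] → torsion [2, 6, 12]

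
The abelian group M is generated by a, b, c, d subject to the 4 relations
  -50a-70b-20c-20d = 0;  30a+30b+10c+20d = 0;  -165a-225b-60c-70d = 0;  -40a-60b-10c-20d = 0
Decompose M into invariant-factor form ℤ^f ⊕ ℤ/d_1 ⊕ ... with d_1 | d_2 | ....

Answer: M ≅ ℤ/5 ⊕ ℤ/10 ⊕ ℤ/20 ⊕ ℤ/20

Derivation:
rank_ℚ(R)=4; free=4−4=0
SNF(R) diag = [5, 10, 20, 20] → torsion [5, 10, 20, 20]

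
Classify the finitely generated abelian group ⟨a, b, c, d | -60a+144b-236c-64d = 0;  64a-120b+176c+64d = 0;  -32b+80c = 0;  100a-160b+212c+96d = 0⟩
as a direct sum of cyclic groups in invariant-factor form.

Answer: M ≅ ℤ/4 ⊕ ℤ/8 ⊕ ℤ/16 ⊕ ℤ/32

Derivation:
rank_ℚ(R)=4; free=4−4=0
SNF(R) diag = [4, 8, 16, 32] → torsion [4, 8, 16, 32]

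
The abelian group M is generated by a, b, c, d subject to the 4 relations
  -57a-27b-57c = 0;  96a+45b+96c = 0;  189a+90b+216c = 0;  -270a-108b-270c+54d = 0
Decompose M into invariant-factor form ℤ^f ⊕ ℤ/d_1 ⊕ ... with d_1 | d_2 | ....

rank_ℚ(R)=4; free=4−4=0
SNF(R) diag = [3, 9, 27, 54] → torsion [3, 9, 27, 54]

Answer: M ≅ ℤ/3 ⊕ ℤ/9 ⊕ ℤ/27 ⊕ ℤ/54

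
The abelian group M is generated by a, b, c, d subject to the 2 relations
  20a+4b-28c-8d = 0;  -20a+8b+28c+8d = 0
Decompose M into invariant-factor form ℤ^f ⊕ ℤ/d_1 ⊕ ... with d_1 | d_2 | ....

Answer: M ≅ ℤ^2 ⊕ ℤ/4 ⊕ ℤ/12

Derivation:
rank_ℚ(R)=2; free=4−2=2
SNF(R) diag = [4, 12] → torsion [4, 12]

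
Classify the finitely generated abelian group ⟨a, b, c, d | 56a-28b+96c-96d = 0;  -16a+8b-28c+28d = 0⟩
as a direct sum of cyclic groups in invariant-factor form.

rank_ℚ(R)=2; free=4−2=2
SNF(R) diag = [4, 4] → torsion [4, 4]

Answer: M ≅ ℤ^2 ⊕ ℤ/4 ⊕ ℤ/4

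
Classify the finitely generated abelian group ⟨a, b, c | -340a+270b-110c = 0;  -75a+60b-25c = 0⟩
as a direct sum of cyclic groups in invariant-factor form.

Answer: M ≅ ℤ^1 ⊕ ℤ/5 ⊕ ℤ/10

Derivation:
rank_ℚ(R)=2; free=3−2=1
SNF(R) diag = [5, 10] → torsion [5, 10]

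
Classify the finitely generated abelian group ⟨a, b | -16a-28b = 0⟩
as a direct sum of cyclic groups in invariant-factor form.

rank_ℚ(R)=1; free=2−1=1
SNF(R) diag = [4] → torsion [4]

Answer: M ≅ ℤ^1 ⊕ ℤ/4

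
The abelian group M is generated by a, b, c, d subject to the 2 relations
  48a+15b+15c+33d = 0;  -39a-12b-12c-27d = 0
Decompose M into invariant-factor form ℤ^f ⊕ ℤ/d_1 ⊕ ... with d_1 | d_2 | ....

rank_ℚ(R)=2; free=4−2=2
SNF(R) diag = [3, 3] → torsion [3, 3]

Answer: M ≅ ℤ^2 ⊕ ℤ/3 ⊕ ℤ/3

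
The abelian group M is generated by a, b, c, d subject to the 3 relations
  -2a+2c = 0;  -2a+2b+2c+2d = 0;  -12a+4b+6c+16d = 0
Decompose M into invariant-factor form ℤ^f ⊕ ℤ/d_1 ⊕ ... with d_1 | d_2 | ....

rank_ℚ(R)=3; free=4−3=1
SNF(R) diag = [2, 2, 6] → torsion [2, 2, 6]

Answer: M ≅ ℤ^1 ⊕ ℤ/2 ⊕ ℤ/2 ⊕ ℤ/6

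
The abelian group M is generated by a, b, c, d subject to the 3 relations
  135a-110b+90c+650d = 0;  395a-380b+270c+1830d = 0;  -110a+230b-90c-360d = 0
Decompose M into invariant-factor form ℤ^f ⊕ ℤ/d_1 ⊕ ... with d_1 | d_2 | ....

rank_ℚ(R)=3; free=4−3=1
SNF(R) diag = [5, 10, 30] → torsion [5, 10, 30]

Answer: M ≅ ℤ^1 ⊕ ℤ/5 ⊕ ℤ/10 ⊕ ℤ/30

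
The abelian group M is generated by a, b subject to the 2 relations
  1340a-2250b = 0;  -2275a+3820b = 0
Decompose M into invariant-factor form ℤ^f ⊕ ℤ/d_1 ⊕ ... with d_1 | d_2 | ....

Answer: M ≅ ℤ/5 ⊕ ℤ/10

Derivation:
rank_ℚ(R)=2; free=2−2=0
SNF(R) diag = [5, 10] → torsion [5, 10]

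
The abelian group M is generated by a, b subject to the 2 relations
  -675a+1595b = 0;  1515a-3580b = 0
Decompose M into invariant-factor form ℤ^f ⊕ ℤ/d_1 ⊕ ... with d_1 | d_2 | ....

Answer: M ≅ ℤ/5 ⊕ ℤ/15

Derivation:
rank_ℚ(R)=2; free=2−2=0
SNF(R) diag = [5, 15] → torsion [5, 15]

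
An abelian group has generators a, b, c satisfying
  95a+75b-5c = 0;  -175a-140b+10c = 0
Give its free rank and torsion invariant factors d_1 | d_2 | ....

rank_ℚ(R)=2; free=3−2=1
SNF(R) diag = [5, 5] → torsion [5, 5]

Answer: M ≅ ℤ^1 ⊕ ℤ/5 ⊕ ℤ/5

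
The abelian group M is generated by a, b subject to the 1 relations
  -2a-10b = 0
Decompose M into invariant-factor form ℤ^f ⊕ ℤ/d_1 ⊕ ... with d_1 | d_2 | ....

Answer: M ≅ ℤ^1 ⊕ ℤ/2

Derivation:
rank_ℚ(R)=1; free=2−1=1
SNF(R) diag = [2] → torsion [2]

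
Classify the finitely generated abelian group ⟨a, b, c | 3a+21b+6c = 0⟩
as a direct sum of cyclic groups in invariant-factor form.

Answer: M ≅ ℤ^2 ⊕ ℤ/3

Derivation:
rank_ℚ(R)=1; free=3−1=2
SNF(R) diag = [3] → torsion [3]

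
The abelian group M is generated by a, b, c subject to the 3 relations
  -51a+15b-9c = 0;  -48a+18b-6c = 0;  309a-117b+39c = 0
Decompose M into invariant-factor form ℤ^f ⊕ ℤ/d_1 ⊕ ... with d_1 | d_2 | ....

Answer: M ≅ ℤ/3 ⊕ ℤ/6 ⊕ ℤ/12

Derivation:
rank_ℚ(R)=3; free=3−3=0
SNF(R) diag = [3, 6, 12] → torsion [3, 6, 12]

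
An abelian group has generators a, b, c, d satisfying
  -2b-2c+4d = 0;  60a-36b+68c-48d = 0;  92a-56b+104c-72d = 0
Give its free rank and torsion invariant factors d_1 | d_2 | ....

rank_ℚ(R)=3; free=4−3=1
SNF(R) diag = [2, 4, 8] → torsion [2, 4, 8]

Answer: M ≅ ℤ^1 ⊕ ℤ/2 ⊕ ℤ/4 ⊕ ℤ/8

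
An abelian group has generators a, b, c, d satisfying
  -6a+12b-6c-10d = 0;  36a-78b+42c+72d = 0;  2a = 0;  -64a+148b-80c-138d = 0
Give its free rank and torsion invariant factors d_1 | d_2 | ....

rank_ℚ(R)=4; free=4−4=0
SNF(R) diag = [2, 2, 2, 6] → torsion [2, 2, 2, 6]

Answer: M ≅ ℤ/2 ⊕ ℤ/2 ⊕ ℤ/2 ⊕ ℤ/6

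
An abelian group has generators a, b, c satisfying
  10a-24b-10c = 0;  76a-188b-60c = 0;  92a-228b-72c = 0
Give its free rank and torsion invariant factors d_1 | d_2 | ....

Answer: M ≅ ℤ/2 ⊕ ℤ/4 ⊕ ℤ/4

Derivation:
rank_ℚ(R)=3; free=3−3=0
SNF(R) diag = [2, 4, 4] → torsion [2, 4, 4]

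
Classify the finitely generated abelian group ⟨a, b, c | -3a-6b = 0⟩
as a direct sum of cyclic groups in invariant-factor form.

rank_ℚ(R)=1; free=3−1=2
SNF(R) diag = [3] → torsion [3]

Answer: M ≅ ℤ^2 ⊕ ℤ/3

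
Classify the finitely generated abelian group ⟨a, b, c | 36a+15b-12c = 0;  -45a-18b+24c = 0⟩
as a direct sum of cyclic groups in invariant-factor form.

Answer: M ≅ ℤ^1 ⊕ ℤ/3 ⊕ ℤ/3

Derivation:
rank_ℚ(R)=2; free=3−2=1
SNF(R) diag = [3, 3] → torsion [3, 3]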